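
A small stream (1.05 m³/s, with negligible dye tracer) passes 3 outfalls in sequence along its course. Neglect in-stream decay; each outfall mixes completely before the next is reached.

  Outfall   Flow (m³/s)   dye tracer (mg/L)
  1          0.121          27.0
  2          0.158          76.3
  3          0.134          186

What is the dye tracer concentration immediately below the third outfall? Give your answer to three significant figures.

27.5 mg/L

After outfall 1: Q = 1.050 + 0.1210 = 1.171 m³/s; C = (1.050·0 + 0.1210·27.00)/1.171 = 2.790 mg/L.
After outfall 2: Q = 1.171 + 0.1580 = 1.329 m³/s; C = (1.171·2.790 + 0.1580·76.30)/1.329 = 11.53 mg/L.
After outfall 3: Q = 1.329 + 0.1340 = 1.463 m³/s; C = (1.329·11.53 + 0.1340·186.0)/1.463 = 27.51 mg/L.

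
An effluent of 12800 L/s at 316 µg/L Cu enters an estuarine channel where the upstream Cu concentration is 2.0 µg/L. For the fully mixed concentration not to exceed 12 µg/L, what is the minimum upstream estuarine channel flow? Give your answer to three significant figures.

389000 L/s

Set C_mix = 12: (Q·2.000 + 12800·316.0) / (Q + 12800) = 12
→ Q = 12800·(316.0 − 12)/(12 − 2.000) = 389100 L/s.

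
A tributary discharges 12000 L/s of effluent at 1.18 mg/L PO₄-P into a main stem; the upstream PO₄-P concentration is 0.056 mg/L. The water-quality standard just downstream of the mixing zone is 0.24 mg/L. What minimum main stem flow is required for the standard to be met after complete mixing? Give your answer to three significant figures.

Set C_mix = 0.24: (Q·0.05600 + 12000·1.180) / (Q + 12000) = 0.24
→ Q = 12000·(1.180 − 0.24)/(0.24 − 0.05600) = 61300 L/s.

61300 L/s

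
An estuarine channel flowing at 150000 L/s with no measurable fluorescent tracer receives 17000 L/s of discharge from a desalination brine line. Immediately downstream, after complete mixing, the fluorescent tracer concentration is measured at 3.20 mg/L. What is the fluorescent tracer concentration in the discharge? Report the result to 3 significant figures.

31.4 mg/L

Mass balance: 150000·0 + 17000·Cₑ = 167000·3.200
→ Cₑ = (167000·3.200 − 150000·0) / 17000 = 31.44 mg/L.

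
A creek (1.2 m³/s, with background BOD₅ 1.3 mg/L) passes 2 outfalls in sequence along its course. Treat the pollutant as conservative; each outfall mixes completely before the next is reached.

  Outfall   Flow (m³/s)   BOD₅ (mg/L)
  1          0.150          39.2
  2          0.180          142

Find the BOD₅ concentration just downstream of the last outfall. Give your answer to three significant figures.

21.6 mg/L

After outfall 1: Q = 1.200 + 0.1500 = 1.350 m³/s; C = (1.200·1.300 + 0.1500·39.20)/1.350 = 5.511 mg/L.
After outfall 2: Q = 1.350 + 0.1800 = 1.530 m³/s; C = (1.350·5.511 + 0.1800·142.0)/1.530 = 21.57 mg/L.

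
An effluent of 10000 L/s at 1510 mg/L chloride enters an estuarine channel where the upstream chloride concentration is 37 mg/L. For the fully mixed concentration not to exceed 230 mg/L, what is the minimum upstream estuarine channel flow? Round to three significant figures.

Set C_mix = 230: (Q·37.00 + 10000·1510) / (Q + 10000) = 230
→ Q = 10000·(1510 − 230)/(230 − 37.00) = 66320 L/s.

66300 L/s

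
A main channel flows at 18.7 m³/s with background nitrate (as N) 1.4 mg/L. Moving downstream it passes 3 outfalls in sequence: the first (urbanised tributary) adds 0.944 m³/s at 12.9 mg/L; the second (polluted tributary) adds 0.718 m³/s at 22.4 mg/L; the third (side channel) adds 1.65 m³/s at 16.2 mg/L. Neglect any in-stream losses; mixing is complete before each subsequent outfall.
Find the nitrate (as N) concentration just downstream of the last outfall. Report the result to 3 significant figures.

3.69 mg/L

Outfall 1: combined Q = 19.64 m³/s; C = (18.70·1.400 + 0.9440·12.90)/19.64 = 1.953 mg/L.
Outfall 2: combined Q = 20.36 m³/s; C = (19.64·1.953 + 0.7180·22.40)/20.36 = 2.674 mg/L.
Outfall 3: combined Q = 22.01 m³/s; C = (20.36·2.674 + 1.650·16.20)/22.01 = 3.688 mg/L.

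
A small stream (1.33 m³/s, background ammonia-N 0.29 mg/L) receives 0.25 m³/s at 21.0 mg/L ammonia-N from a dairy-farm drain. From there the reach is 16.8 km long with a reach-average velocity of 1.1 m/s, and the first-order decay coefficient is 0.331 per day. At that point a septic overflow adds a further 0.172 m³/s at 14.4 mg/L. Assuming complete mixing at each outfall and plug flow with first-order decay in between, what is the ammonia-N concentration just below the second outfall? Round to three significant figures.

Flow-weighted average: C = (1.330·0.2900 + 0.2500·21.00) / 1.580 = 5.636/1.580 = 3.567 mg/L; combined flow 1.580 m³/s.
Travel time t = 16.8·1000 / 1.1 = 15270 s = 4.242 h.
After decay, C = 3.567 × e^(−kt) = 3.567 × 0.9432 = 3.364 mg/L.
At the second outfall, C = (1.580·3.364 + 0.1720·14.40) / (1.580 + 0.1720) = 4.448 mg/L.

4.45 mg/L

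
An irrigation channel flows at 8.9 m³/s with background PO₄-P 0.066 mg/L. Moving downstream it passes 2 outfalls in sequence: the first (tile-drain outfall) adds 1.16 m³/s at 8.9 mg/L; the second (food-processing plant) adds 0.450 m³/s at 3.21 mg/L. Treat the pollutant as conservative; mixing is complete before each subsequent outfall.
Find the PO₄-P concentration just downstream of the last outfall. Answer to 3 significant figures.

1.18 mg/L

After outfall 1: Q = 8.900 + 1.160 = 10.06 m³/s; C = (8.900·0.06600 + 1.160·8.900)/10.06 = 1.085 mg/L.
After outfall 2: Q = 10.06 + 0.4500 = 10.51 m³/s; C = (10.06·1.085 + 0.4500·3.210)/10.51 = 1.176 mg/L.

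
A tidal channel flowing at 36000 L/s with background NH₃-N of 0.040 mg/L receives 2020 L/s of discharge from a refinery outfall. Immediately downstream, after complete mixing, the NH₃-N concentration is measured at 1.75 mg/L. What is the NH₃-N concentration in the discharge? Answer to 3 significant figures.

32.2 mg/L

Mass balance: 36000·0.04000 + 2020·Cₑ = 38020·1.750
→ Cₑ = (38020·1.750 − 36000·0.04000) / 2020 = 32.23 mg/L.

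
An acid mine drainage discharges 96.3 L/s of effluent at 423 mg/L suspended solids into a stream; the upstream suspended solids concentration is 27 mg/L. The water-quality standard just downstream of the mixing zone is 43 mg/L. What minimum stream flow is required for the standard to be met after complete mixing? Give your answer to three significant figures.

Set C_mix = 43: (Q·27.00 + 96.30·423.0) / (Q + 96.30) = 43
→ Q = 96.30·(423.0 − 43)/(43 − 27.00) = 2287 L/s.

2290 L/s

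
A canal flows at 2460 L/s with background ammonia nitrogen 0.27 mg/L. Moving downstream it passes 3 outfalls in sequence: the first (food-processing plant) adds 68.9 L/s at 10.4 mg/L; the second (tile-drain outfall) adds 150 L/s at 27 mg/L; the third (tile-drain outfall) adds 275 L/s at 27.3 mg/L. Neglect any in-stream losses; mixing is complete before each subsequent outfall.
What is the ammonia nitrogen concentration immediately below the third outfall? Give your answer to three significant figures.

Outfall 1: combined Q = 2529 L/s; C = (2460·0.2700 + 68.90·10.40)/2529 = 0.5460 mg/L.
Outfall 2: combined Q = 2679 L/s; C = (2529·0.5460 + 150.0·27.00)/2679 = 2.027 mg/L.
Outfall 3: combined Q = 2954 L/s; C = (2679·2.027 + 275.0·27.30)/2954 = 4.380 mg/L.

4.38 mg/L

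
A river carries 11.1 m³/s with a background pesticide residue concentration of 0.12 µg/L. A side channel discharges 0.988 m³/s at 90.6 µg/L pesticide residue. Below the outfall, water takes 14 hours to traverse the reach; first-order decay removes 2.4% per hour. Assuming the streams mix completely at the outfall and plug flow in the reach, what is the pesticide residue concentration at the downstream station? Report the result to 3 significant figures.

5.35 µg/L

Mass balance: C = (11.10·0.1200 + 0.9880·90.60) / 12.09 = 90.84/12.09 = 7.515 µg/L.
2.4%/h lost → k = −ln(1 − 0.024) = 0.02429 h⁻¹.
After decay, C = 7.515 × e^(−kt) = 7.515 × 0.7117 = 5.349 µg/L.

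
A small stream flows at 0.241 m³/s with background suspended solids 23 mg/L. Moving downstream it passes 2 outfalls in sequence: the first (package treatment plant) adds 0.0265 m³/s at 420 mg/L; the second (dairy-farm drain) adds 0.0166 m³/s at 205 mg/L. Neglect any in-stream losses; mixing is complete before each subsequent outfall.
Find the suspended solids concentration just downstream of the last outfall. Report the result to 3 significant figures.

70.7 mg/L

After outfall 1: Q = 0.2410 + 0.02650 = 0.2675 m³/s; C = (0.2410·23.00 + 0.02650·420.0)/0.2675 = 62.33 mg/L.
After outfall 2: Q = 0.2675 + 0.01660 = 0.2841 m³/s; C = (0.2675·62.33 + 0.01660·205.0)/0.2841 = 70.67 mg/L.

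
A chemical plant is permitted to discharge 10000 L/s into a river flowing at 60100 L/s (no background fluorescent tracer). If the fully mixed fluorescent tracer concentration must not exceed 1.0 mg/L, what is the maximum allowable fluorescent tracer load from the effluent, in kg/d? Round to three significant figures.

Mass balance at the limit: 60100·0 + 10000·Cₑ = 70100·1.0 → Cₑ = 7.010 mg/L.
10000 L/s = 10.00 m³/s. Load = 10.00 m³/s × 7.010 g/m³ × 86 400 s/d = 6057 kg/d.

6060 kg/d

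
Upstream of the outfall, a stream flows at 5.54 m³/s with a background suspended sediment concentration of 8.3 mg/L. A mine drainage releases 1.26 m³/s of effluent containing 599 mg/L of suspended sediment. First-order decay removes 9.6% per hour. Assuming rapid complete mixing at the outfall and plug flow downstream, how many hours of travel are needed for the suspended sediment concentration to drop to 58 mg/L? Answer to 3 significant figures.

7.02 h

Flow-weighted average: C = (5.540·8.300 + 1.260·599.0) / 6.800 = 800.7/6.800 = 117.8 mg/L.
9.6%/h lost → k = −ln(1 − 0.096) = 0.1009 h⁻¹.
117.8·exp(−k·t) = 58 → t = ln(117.8/58)/k = 25260 s = 7.017 h.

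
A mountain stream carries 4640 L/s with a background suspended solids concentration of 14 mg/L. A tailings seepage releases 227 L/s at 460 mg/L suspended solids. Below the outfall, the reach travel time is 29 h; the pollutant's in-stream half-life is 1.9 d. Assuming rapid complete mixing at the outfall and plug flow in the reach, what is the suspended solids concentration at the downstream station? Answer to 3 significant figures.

22.4 mg/L

After mixing, C = (4640·14.00 + 227.0·460.0) / 4867 = 169400/4867 = 34.80 mg/L.
Half-life 1.9 d → k = ln 2 / 1.9 = 0.3648 d⁻¹.
Applying C = C₀e^(−kt): 34.80 × 0.6435 = 22.40 mg/L.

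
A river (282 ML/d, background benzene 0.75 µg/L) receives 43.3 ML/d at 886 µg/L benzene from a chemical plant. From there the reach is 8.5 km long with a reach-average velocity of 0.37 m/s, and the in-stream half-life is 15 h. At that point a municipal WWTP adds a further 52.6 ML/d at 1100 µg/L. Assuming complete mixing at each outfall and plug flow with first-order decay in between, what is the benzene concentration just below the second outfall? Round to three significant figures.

Flow-weighted average: C = (282.0·0.7500 + 43.30·886.0) / 325.3 = 38580/325.3 = 118.6 µg/L; combined flow 325.3 ML/d.
Travel time t = 8.5·1000 / 0.37 = 22970 s = 6.381 h.
Half-life 15 h → k = ln 2 / 15 = 0.04621 h⁻¹ = 1.109 d⁻¹.
Decay over the reach: 118.6·exp(−kt) = 118.6·0.7446 = 88.30 µg/L.
Second outfall: C = (325.3·88.30 + 52.60·1100)/377.9 = 229.1 µg/L.

229 µg/L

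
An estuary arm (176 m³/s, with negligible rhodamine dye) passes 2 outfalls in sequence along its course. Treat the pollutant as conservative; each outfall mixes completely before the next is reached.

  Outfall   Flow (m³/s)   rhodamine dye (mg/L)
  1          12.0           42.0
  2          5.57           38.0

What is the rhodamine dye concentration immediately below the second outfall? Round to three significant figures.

Below outfall 1: Q → 188.0 m³/s, C = (176.0·0 + 12.00·42.00)/188.0 = 2.681 mg/L.
Below outfall 2: Q → 193.6 m³/s, C = (188.0·2.681 + 5.570·38.00)/193.6 = 3.697 mg/L.

3.70 mg/L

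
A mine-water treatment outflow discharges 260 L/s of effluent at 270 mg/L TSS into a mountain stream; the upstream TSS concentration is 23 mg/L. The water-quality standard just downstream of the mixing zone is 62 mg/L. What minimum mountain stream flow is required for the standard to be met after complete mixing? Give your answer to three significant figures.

1390 L/s

Set C_mix = 62: (Q·23.00 + 260.0·270.0) / (Q + 260.0) = 62
→ Q = 260.0·(270.0 − 62)/(62 − 23.00) = 1387 L/s.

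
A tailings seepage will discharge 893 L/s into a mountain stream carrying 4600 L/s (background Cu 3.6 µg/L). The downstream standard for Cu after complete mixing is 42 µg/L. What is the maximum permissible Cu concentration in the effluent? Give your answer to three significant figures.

At the limit, (Qr·Cr + Qe·Cₑ)/(Qr + Qe) = 42:
Cₑ = (5493·42 − 4600·3.600) / 893.0 = 239.8 µg/L.

240 µg/L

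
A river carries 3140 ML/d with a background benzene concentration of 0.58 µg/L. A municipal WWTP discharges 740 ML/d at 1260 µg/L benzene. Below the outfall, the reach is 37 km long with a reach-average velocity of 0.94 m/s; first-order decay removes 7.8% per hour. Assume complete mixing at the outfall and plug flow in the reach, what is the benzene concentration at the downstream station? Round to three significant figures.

99.1 µg/L

Flow-weighted average: C = (3140·0.5800 + 740.0·1260) / 3880 = 934200/3880 = 240.8 µg/L.
Travel time t = 37·1000 / 0.94 = 39360 s = 10.93 h.
7.8%/h lost → k = −ln(1 − 0.078) = 0.08121 h⁻¹.
Decay over the reach: 240.8·exp(−kt) = 240.8·0.4115 = 99.08 µg/L.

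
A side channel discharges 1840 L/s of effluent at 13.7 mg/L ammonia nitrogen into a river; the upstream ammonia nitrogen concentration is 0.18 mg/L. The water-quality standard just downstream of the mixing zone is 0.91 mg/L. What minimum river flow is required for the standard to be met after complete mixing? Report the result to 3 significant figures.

32200 L/s

Set C_mix = 0.91: (Q·0.1800 + 1840·13.70) / (Q + 1840) = 0.91
→ Q = 1840·(13.70 − 0.91)/(0.91 − 0.1800) = 32240 L/s.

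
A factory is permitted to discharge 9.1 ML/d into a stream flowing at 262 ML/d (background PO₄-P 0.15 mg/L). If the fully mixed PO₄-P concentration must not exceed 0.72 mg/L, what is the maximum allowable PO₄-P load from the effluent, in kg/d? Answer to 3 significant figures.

156 kg/d

Mass balance at the limit: 262.0·0.1500 + 9.100·Cₑ = 271.1·0.72 → Cₑ = 17.13 mg/L.
9.100 ML/d = 0.1053 m³/s. Load = 0.1053 m³/s × 17.13 g/m³ × 86 400 s/d = 155.9 kg/d.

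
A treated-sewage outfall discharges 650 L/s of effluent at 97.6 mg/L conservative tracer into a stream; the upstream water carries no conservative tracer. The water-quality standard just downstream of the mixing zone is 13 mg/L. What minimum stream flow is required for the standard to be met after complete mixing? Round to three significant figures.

Set C_mix = 13: (Q·0 + 650.0·97.60) / (Q + 650.0) = 13
→ Q = 650.0·(97.60 − 13)/(13 − 0) = 4230 L/s.

4230 L/s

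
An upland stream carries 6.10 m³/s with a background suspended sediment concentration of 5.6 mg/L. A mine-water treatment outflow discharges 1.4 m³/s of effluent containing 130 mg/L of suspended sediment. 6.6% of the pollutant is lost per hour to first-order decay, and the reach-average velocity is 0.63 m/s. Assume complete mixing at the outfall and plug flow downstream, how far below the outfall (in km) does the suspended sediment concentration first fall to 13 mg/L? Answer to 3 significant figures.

26.4 km

Conservation of mass: C = (6.100·5.600 + 1.400·130.0) / 7.500 = 216.2/7.500 = 28.82 mg/L.
6.6%/h lost → k = −ln(1 − 0.066) = 0.06828 h⁻¹.
Set 28.82·exp(−k·t) = 13 → t = ln(28.82/13)/k = 41980 s = 11.66 h.
Distance = v·t = 0.63·41980 = 26450 m = 26.45 km.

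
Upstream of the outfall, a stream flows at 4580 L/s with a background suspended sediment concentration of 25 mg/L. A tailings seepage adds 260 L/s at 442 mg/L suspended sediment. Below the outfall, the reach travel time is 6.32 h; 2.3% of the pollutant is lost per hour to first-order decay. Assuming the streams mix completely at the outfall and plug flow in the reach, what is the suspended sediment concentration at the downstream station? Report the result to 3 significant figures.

Flow-weighted average: C = (4580·25.00 + 260.0·442.0) / 4840 = 229400/4840 = 47.40 mg/L.
2.3%/h lost → k = −ln(1 − 0.023) = 0.02327 h⁻¹.
First-order decay: C = 47.40·exp(−k·t) = 47.40·0.8632 = 40.92 mg/L.

40.9 mg/L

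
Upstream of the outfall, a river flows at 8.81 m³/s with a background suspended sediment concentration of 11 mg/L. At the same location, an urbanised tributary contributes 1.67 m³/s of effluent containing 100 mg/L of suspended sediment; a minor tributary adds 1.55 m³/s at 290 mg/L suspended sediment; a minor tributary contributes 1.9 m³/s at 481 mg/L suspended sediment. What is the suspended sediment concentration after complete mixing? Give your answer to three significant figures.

117 mg/L

Mass balance: C = (8.810·11.00 + 1.670·100.0 + 1.550·290.0 + 1.900·481.0) / 13.93 = 1627/13.93 = 116.8 mg/L.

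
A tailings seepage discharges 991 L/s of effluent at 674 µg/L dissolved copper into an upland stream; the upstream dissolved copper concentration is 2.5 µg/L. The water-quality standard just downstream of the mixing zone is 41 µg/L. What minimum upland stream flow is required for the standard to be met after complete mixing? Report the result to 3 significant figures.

Set C_mix = 41: (Q·2.500 + 991.0·674.0) / (Q + 991.0) = 41
→ Q = 991.0·(674.0 − 41)/(41 − 2.500) = 16290 L/s.

16300 L/s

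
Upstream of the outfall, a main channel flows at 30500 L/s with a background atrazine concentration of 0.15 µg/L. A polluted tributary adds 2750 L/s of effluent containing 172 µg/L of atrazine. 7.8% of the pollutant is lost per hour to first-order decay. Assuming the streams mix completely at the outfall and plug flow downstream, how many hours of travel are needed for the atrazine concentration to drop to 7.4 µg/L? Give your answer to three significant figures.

8.17 h

Flow-weighted average: C = (30500·0.1500 + 2750·172.0) / 33250 = 477600/33250 = 14.36 µg/L.
7.8%/h lost → k = −ln(1 − 0.078) = 0.08121 h⁻¹.
14.36·exp(−k·t) = 7.4 → t = ln(14.36/7.4)/k = 29400 s = 8.166 h.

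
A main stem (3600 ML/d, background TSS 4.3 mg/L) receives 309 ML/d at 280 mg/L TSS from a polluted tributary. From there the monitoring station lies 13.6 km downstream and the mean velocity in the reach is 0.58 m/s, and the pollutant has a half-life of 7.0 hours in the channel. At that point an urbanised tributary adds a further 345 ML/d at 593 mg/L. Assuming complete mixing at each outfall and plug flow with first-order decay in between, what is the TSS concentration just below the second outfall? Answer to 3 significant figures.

Flow-weighted average: C = (3600·4.300 + 309.0·280.0) / 3909 = 102000/3909 = 26.09 mg/L; combined flow 3909 ML/d.
Travel time t = 13.6·1000 / 0.58 = 23450 s = 6.513 h.
Half-life 7.0 h → k = ln 2 / 7.0 = 0.09902 h⁻¹ = 2.377 d⁻¹.
First-order decay: C = 26.09·exp(−k·t) = 26.09·0.5247 = 13.69 mg/L.
Second outfall: C = (3909·13.69 + 345.0·593.0)/4254 = 60.67 mg/L.

60.7 mg/L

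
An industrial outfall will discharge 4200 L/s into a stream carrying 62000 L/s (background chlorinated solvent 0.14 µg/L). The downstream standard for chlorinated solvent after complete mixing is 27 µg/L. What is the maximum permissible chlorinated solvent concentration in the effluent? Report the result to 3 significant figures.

424 µg/L

At the limit, (Qr·Cr + Qe·Cₑ)/(Qr + Qe) = 27:
Cₑ = (66200·27 − 62000·0.1400) / 4200 = 423.5 µg/L.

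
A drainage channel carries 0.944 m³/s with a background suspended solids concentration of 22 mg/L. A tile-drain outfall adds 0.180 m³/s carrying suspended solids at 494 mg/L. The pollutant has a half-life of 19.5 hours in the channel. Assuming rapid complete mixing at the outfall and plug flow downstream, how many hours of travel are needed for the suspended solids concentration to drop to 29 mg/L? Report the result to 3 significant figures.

After mixing, C = (0.9440·22.00 + 0.1800·494.0) / 1.124 = 109.7/1.124 = 97.59 mg/L.
Half-life 19.5 h → k = ln 2 / 19.5 = 0.03555 h⁻¹ = 0.8531 d⁻¹.
97.59·exp(−k·t) = 29 → t = ln(97.59/29)/k = 122900 s = 34.14 h.

34.1 h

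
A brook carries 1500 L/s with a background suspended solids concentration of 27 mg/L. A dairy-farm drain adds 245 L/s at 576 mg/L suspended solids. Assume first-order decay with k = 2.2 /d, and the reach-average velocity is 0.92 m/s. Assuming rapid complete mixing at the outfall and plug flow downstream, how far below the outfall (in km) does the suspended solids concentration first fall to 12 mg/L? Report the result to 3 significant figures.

78.1 km

Mass balance: C = (1500·27.00 + 245.0·576.0) / 1745 = 181600/1745 = 104.1 mg/L.
Set 104.1·exp(−k·t) = 12 → t = ln(104.1/12)/k = 84840 s = 23.57 h.
Distance = v·t = 0.92·84840 = 78050 m = 78.05 km.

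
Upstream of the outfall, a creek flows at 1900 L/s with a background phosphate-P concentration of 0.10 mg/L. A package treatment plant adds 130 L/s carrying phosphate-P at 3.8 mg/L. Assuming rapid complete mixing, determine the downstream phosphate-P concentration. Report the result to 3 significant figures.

0.337 mg/L

After mixing, C = (1900·0.1000 + 130.0·3.800) / 2030 = 684.0/2030 = 0.3369 mg/L.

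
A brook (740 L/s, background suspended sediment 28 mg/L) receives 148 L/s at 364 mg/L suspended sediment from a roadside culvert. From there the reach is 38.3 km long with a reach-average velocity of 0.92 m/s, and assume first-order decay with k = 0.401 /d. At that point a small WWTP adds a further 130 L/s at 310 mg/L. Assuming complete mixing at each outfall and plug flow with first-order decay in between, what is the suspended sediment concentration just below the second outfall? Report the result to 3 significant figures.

Mass balance: C = (740.0·28.00 + 148.0·364.0) / 888.0 = 74590/888.0 = 84.00 mg/L; combined flow 888.0 L/s.
Travel time t = 38.3·1000 / 0.92 = 41630 s = 11.56 h.
Decay over the reach: 84.00·exp(−kt) = 84.00·0.8243 = 69.24 mg/L.
Second outfall: C = (888.0·69.24 + 130.0·310.0)/1018 = 99.99 mg/L.

100 mg/L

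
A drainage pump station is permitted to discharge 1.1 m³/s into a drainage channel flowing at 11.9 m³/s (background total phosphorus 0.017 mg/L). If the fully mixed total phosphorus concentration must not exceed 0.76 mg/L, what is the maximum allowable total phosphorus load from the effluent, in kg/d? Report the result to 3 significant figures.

Mass balance at the limit: 11.90·0.01700 + 1.100·Cₑ = 13.00·0.76 → Cₑ = 8.798 mg/L.
Load = 1.100 m³/s × 8.798 g/m³ × 86 400 s/d = 836.2 kg/d.

836 kg/d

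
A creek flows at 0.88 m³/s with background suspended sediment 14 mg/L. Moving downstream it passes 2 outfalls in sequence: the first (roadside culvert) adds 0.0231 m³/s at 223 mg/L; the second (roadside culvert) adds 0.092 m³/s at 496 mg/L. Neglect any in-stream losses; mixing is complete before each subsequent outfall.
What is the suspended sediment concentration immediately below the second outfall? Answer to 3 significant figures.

After outfall 1: Q = 0.8800 + 0.02310 = 0.9031 m³/s; C = (0.8800·14.00 + 0.02310·223.0)/0.9031 = 19.35 mg/L.
After outfall 2: Q = 0.9031 + 0.09200 = 0.9951 m³/s; C = (0.9031·19.35 + 0.09200·496.0)/0.9951 = 63.41 mg/L.

63.4 mg/L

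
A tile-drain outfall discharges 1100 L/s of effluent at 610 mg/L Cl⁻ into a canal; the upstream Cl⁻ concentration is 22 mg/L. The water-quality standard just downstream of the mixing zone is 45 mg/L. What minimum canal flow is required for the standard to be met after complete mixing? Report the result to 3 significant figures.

27000 L/s

Set C_mix = 45: (Q·22.00 + 1100·610.0) / (Q + 1100) = 45
→ Q = 1100·(610.0 − 45)/(45 − 22.00) = 27020 L/s.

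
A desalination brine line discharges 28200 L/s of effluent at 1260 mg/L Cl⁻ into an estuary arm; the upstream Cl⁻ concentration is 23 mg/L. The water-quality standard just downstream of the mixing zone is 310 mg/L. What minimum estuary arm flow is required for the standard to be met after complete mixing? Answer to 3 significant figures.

93300 L/s

Set C_mix = 310: (Q·23.00 + 28200·1260) / (Q + 28200) = 310
→ Q = 28200·(1260 − 310)/(310 − 23.00) = 93340 L/s.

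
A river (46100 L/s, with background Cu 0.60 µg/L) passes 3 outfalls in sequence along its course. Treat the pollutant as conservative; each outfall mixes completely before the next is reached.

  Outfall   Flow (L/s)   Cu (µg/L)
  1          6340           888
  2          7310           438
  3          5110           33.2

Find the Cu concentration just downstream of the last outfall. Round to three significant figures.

139 µg/L

Below outfall 1: Q → 52440 L/s, C = (46100·0.6000 + 6340·888.0)/52440 = 107.9 µg/L.
Below outfall 2: Q → 59750 L/s, C = (52440·107.9 + 7310·438.0)/59750 = 148.3 µg/L.
Below outfall 3: Q → 64860 L/s, C = (59750·148.3 + 5110·33.20)/64860 = 139.2 µg/L.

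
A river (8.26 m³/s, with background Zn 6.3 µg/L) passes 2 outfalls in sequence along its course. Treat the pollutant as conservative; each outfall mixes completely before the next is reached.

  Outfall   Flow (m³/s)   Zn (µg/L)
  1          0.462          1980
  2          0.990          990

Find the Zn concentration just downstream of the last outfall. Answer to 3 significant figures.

200 µg/L

Outfall 1: combined Q = 8.722 m³/s; C = (8.260·6.300 + 0.4620·1980)/8.722 = 110.8 µg/L.
Outfall 2: combined Q = 9.712 m³/s; C = (8.722·110.8 + 0.9900·990.0)/9.712 = 200.5 µg/L.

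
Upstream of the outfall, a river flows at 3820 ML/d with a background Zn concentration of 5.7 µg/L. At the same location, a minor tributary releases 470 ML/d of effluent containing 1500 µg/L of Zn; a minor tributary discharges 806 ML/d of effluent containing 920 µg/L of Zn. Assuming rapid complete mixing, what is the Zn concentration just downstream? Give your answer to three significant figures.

Mass balance: C = (3820·5.700 + 470.0·1500 + 806.0·920.0) / 5096 = 1468000/5096 = 288.1 µg/L.

288 µg/L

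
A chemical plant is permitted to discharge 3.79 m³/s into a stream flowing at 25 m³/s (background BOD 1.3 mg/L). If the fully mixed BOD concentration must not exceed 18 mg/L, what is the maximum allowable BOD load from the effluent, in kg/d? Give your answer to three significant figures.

42000 kg/d

Mass balance at the limit: 25.00·1.300 + 3.790·Cₑ = 28.79·18 → Cₑ = 128.2 mg/L.
Load = 3.790 m³/s × 128.2 g/m³ × 86 400 s/d = 41970 kg/d.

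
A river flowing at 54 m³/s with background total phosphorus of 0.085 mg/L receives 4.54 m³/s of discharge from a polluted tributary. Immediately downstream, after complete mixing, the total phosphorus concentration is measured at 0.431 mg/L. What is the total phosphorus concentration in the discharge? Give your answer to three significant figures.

4.55 mg/L

Mass balance: 54.00·0.08500 + 4.540·Cₑ = 58.54·0.4310
→ Cₑ = (58.54·0.4310 − 54.00·0.08500) / 4.540 = 4.546 mg/L.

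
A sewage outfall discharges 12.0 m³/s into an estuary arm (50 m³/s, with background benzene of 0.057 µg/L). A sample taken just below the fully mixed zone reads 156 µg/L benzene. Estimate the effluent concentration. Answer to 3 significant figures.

Mass balance: 50.00·0.05700 + 12.00·Cₑ = 62.00·156.0
→ Cₑ = (62.00·156.0 − 50.00·0.05700) / 12.00 = 805.8 µg/L.

806 µg/L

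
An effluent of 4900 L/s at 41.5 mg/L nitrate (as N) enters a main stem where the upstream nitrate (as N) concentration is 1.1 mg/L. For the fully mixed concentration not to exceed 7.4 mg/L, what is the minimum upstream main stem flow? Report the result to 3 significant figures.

Set C_mix = 7.4: (Q·1.100 + 4900·41.50) / (Q + 4900) = 7.4
→ Q = 4900·(41.50 − 7.4)/(7.4 − 1.100) = 26520 L/s.

26500 L/s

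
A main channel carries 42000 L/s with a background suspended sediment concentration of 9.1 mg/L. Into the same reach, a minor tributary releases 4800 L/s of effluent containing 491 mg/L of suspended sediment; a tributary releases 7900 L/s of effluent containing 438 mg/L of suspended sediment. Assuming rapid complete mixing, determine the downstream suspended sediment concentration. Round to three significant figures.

Conservation of mass: C = (42000·9.100 + 4800·491.0 + 7900·438.0) / 54700 = 6199000/54700 = 113.3 mg/L.

113 mg/L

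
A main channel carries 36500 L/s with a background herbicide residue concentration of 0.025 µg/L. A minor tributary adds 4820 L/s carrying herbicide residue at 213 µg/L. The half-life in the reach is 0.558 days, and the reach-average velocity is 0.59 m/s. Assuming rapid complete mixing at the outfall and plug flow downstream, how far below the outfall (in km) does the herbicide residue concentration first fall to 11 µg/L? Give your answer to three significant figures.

33.5 km

After mixing, C = (36500·0.02500 + 4820·213.0) / 41320 = 1028000/41320 = 24.87 µg/L.
Half-life 0.558 d → k = ln 2 / 0.558 = 1.242 d⁻¹.
Set 24.87·exp(−k·t) = 11 → t = ln(24.87/11)/k = 56740 s = 15.76 h.
Distance = v·t = 0.59·56740 = 33470 m = 33.47 km.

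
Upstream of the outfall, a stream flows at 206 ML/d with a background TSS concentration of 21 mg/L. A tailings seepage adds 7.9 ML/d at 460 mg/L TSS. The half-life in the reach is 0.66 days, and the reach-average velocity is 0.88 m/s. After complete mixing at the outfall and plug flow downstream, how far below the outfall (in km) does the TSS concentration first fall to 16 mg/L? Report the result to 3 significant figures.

61.1 km

Mixed concentration C = ΣQC/ΣQ = (206.0·21.00 + 7.900·460.0) / 213.9 = 7960/213.9 = 37.21 mg/L.
Half-life 0.66 d → k = ln 2 / 0.66 = 1.050 d⁻¹.
Set 37.21·exp(−k·t) = 16 → t = ln(37.21/16)/k = 69440 s = 19.29 h.
Distance = v·t = 0.88·69440 = 61110 m = 61.11 km.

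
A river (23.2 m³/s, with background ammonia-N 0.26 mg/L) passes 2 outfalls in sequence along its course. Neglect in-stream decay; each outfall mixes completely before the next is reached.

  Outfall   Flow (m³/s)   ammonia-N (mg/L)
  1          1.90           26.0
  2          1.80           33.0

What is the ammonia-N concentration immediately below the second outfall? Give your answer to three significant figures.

4.27 mg/L

After outfall 1: Q = 23.20 + 1.900 = 25.10 m³/s; C = (23.20·0.2600 + 1.900·26.00)/25.10 = 2.208 mg/L.
After outfall 2: Q = 25.10 + 1.800 = 26.90 m³/s; C = (25.10·2.208 + 1.800·33.00)/26.90 = 4.269 mg/L.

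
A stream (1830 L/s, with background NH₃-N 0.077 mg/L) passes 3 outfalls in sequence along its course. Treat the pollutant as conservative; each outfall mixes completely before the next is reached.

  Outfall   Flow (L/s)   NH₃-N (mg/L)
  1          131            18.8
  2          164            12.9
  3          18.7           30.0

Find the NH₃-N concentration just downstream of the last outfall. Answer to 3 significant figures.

Outfall 1: combined Q = 1961 L/s; C = (1830·0.07700 + 131.0·18.80)/1961 = 1.328 mg/L.
Outfall 2: combined Q = 2125 L/s; C = (1961·1.328 + 164.0·12.90)/2125 = 2.221 mg/L.
Outfall 3: combined Q = 2144 L/s; C = (2125·2.221 + 18.70·30.00)/2144 = 2.463 mg/L.

2.46 mg/L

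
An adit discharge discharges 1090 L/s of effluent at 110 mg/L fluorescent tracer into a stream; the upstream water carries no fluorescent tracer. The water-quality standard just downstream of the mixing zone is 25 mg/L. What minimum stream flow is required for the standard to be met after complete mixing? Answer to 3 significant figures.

3710 L/s

Set C_mix = 25: (Q·0 + 1090·110.0) / (Q + 1090) = 25
→ Q = 1090·(110.0 − 25)/(25 − 0) = 3706 L/s.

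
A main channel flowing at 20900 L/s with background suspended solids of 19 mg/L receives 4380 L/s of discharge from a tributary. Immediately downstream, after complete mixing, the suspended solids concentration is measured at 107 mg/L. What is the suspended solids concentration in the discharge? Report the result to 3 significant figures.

527 mg/L

Mass balance: 20900·19.00 + 4380·Cₑ = 25280·107.0
→ Cₑ = (25280·107.0 − 20900·19.00) / 4380 = 526.9 mg/L.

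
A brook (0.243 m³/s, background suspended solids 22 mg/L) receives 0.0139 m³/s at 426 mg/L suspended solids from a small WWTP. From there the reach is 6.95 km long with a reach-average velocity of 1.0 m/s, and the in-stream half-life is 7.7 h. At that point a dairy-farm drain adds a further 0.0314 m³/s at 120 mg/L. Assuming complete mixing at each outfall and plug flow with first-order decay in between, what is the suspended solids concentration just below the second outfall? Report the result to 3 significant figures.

Mass balance: C = (0.2430·22.00 + 0.01390·426.0) / 0.2569 = 11.27/0.2569 = 43.86 mg/L; combined flow 0.2569 m³/s.
Travel time t = 6.95·1000 / 1.0 = 6950 s = 1.931 h.
Half-life 7.7 h → k = ln 2 / 7.7 = 0.09002 h⁻¹ = 2.160 d⁻¹.
First-order decay: C = 43.86·exp(−k·t) = 43.86·0.8405 = 36.86 mg/L.
Second outfall: C = (0.2569·36.86 + 0.03140·120.0)/0.2883 = 45.92 mg/L.

45.9 mg/L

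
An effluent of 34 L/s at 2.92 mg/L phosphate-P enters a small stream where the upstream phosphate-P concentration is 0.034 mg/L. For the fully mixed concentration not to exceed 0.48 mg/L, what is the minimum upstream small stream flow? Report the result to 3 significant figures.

Set C_mix = 0.48: (Q·0.03400 + 34.00·2.920) / (Q + 34.00) = 0.48
→ Q = 34.00·(2.920 − 0.48)/(0.48 − 0.03400) = 186.0 L/s.

186 L/s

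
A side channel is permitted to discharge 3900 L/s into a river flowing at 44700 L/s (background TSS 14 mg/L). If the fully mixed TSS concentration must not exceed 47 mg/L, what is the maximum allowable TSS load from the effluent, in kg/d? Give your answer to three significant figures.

Mass balance at the limit: 44700·14.00 + 3900·Cₑ = 48600·47 → Cₑ = 425.2 mg/L.
3900 L/s = 3.900 m³/s. Load = 3.900 m³/s × 425.2 g/m³ × 86 400 s/d = 143300 kg/d.

143000 kg/d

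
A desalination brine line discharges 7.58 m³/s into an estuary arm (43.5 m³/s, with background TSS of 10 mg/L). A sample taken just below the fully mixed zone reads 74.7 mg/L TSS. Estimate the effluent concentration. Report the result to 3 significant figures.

Mass balance: 43.50·10.00 + 7.580·Cₑ = 51.08·74.70
→ Cₑ = (51.08·74.70 − 43.50·10.00) / 7.580 = 446.0 mg/L.

446 mg/L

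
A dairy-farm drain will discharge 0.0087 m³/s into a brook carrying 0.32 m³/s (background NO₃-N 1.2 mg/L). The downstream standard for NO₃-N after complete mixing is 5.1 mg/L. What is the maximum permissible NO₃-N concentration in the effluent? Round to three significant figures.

149 mg/L

At the limit, (Qr·Cr + Qe·Cₑ)/(Qr + Qe) = 5.1:
Cₑ = (0.3287·5.1 − 0.3200·1.200) / 0.008700 = 148.5 mg/L.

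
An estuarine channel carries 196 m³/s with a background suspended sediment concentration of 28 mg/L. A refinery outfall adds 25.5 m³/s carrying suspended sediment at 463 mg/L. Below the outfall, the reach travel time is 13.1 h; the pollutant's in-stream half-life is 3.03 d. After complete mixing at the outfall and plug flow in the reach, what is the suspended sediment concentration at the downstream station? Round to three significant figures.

68.9 mg/L

Flow-weighted average: C = (196.0·28.00 + 25.50·463.0) / 221.5 = 17290/221.5 = 78.08 mg/L.
Half-life 3.03 d → k = ln 2 / 3.03 = 0.2288 d⁻¹.
Decay over the reach: 78.08·exp(−kt) = 78.08·0.8826 = 68.91 mg/L.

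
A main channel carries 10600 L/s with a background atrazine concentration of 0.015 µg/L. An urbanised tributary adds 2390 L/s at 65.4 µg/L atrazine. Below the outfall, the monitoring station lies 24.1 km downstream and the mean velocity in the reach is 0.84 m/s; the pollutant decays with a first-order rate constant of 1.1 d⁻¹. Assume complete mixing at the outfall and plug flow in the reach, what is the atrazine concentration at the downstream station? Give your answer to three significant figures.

Mass balance: C = (10600·0.01500 + 2390·65.40) / 12990 = 156500/12990 = 12.05 µg/L.
Travel time t = 24.1·1000 / 0.84 = 28690 s = 7.970 h.
After decay, C = 12.05 × e^(−kt) = 12.05 × 0.6940 = 8.359 µg/L.

8.36 µg/L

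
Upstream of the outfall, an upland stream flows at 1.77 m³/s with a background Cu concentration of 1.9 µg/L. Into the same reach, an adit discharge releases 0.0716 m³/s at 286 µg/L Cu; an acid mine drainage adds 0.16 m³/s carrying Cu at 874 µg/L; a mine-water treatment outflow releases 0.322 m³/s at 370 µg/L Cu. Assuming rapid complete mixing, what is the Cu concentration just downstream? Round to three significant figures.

122 µg/L

Flow-weighted average: C = (1.770·1.900 + 0.07160·286.0 + 0.1600·874.0 + 0.3220·370.0) / 2.324 = 282.8/2.324 = 121.7 µg/L.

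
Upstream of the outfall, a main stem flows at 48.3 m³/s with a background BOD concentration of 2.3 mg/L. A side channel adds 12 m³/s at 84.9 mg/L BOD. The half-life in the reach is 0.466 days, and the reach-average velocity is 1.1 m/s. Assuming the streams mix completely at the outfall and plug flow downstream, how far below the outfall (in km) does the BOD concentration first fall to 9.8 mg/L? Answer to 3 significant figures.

41.4 km

Conservation of mass: C = (48.30·2.300 + 12.00·84.90) / 60.30 = 1130/60.30 = 18.74 mg/L.
Half-life 0.466 d → k = ln 2 / 0.466 = 1.487 d⁻¹.
Set 18.74·exp(−k·t) = 9.8 → t = ln(18.74/9.8)/k = 37650 s = 10.46 h.
Distance = v·t = 1.1·37650 = 41410 m = 41.41 km.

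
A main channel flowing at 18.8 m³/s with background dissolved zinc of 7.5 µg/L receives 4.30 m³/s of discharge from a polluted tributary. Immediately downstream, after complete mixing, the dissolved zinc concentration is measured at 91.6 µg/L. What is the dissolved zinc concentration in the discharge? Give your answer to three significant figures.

Mass balance: 18.80·7.500 + 4.300·Cₑ = 23.10·91.60
→ Cₑ = (23.10·91.60 − 18.80·7.500) / 4.300 = 459.3 µg/L.

459 µg/L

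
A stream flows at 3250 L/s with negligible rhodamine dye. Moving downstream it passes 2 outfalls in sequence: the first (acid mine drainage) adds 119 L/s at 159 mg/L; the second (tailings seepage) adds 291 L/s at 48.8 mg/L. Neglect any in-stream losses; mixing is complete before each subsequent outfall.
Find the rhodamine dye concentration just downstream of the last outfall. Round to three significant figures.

9.05 mg/L

After outfall 1: Q = 3250 + 119.0 = 3369 L/s; C = (3250·0 + 119.0·159.0)/3369 = 5.616 mg/L.
After outfall 2: Q = 3369 + 291.0 = 3660 L/s; C = (3369·5.616 + 291.0·48.80)/3660 = 9.050 mg/L.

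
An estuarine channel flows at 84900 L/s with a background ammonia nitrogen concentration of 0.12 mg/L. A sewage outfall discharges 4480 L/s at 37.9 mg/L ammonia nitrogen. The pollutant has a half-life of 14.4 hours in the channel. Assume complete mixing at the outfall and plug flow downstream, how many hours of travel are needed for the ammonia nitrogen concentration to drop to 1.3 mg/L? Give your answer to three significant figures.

9.09 h

After mixing, C = (84900·0.1200 + 4480·37.90) / 89380 = 180000/89380 = 2.014 mg/L.
Half-life 14.4 h → k = ln 2 / 14.4 = 0.04814 h⁻¹ = 1.155 d⁻¹.
2.014·exp(−k·t) = 1.3 → t = ln(2.014/1.3)/k = 32730 s = 9.091 h.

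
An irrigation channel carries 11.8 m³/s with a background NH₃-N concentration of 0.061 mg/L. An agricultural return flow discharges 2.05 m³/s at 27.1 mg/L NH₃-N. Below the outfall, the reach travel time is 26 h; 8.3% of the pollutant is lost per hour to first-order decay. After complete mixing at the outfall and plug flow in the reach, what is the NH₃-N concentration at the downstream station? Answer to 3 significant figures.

0.427 mg/L

After mixing, C = (11.80·0.06100 + 2.050·27.10) / 13.85 = 56.27/13.85 = 4.063 mg/L.
8.3%/h lost → k = −ln(1 − 0.083) = 0.08665 h⁻¹.
Applying C = C₀e^(−kt): 4.063 × 0.1051 = 0.4270 mg/L.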